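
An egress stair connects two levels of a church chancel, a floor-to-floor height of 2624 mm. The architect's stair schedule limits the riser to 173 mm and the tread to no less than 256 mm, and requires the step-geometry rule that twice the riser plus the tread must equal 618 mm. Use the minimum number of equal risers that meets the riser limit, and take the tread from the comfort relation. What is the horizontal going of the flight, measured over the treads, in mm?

2624 / 173 = 15.168 → round up to 16 risers.
R = 2624 ÷ 16 = 164 mm.
From 2R + T = 618: T = 618 − 328 = 290 mm.
Going = (16 − 1) × 290 = 4350 mm.

4350 mm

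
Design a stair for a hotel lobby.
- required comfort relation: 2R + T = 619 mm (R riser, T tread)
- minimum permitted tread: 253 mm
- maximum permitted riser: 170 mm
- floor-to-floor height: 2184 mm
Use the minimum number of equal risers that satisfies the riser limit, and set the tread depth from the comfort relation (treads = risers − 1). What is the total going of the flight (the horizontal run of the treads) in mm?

⌈2184/170⌉ = 13 risers.
Riser R = 2184 / 13 = 168 mm, within the 170 mm limit.
T = 619 − 2·168 = 283 mm, which satisfies the 253 mm minimum.
Going = (13 − 1) × 283 = 3396 mm.

3396 mm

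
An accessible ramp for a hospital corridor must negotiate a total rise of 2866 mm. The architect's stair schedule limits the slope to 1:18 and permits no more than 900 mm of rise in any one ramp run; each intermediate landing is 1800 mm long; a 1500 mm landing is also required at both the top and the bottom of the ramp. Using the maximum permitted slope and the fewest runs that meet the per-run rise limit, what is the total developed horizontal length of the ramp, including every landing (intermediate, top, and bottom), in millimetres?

59988 mm

⌈2866/900⌉ = 4 ramp runs. That means 3 intermediate landings.
Horizontal run for 2866 mm of rise at 1:18 is 2866 × 18 = 51588 mm.
Intermediate landings: 3 × 1800 = 5400 mm.
Top and bottom landings: 2 × 1500 = 3000 mm.
Total = 51588 + 5400 + 3000 = 59988 mm.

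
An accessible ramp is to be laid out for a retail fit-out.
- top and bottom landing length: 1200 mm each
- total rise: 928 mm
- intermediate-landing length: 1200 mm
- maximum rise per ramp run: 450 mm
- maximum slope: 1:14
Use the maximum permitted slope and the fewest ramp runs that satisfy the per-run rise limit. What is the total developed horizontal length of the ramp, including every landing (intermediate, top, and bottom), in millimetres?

17792 mm

928 / 450 = 2.062 → round up to 3 ramp runs. That means 2 intermediate landings.
Horizontal run for 928 mm of rise at 1:14 is 928 × 14 = 12992 mm.
Intermediate landings: 2 × 1200 = 2400 mm.
Top and bottom landings: 2 × 1200 = 2400 mm.
Total = 12992 + 2400 + 2400 = 17792 mm.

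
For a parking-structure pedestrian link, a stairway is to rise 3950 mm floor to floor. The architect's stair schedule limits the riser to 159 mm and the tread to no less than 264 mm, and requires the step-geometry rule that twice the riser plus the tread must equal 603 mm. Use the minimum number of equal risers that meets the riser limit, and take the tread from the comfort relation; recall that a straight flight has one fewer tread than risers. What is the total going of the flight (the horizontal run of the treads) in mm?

At most 159 each: 3950/159 = 24.84, giving 25 risers.
Each riser is 3950/25 = 158 mm (≤ 159 mm).
From 2R + T = 603: T = 603 − 316 = 287 mm.
Going = (25 − 1) × 287 = 6888 mm.

6888 mm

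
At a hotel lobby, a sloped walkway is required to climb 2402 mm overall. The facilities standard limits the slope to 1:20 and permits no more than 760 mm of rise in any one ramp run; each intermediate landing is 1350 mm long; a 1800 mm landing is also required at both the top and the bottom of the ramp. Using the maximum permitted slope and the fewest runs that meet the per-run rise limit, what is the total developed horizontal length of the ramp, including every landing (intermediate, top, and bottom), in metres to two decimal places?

55.69 m

2402 / 760 = 3.161 → round up to 4 ramp runs. That means 3 intermediate landings.
Horizontal run for 2402 mm of rise at 1:20 is 2402 × 20 = 48040 mm.
Intermediate landings: 3 × 1350 = 4050 mm.
Top and bottom landings: 2 × 1800 = 3600 mm.
Total = 48040 + 4050 + 3600 = 55690 mm.
= 55.69 m.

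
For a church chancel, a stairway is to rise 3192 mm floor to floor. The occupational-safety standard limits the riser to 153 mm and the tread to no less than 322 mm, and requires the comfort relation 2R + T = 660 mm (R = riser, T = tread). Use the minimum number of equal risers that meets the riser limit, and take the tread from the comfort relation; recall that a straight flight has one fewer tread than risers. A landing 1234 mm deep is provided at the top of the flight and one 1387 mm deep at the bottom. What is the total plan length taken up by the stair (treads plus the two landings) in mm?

9741 mm

⌈3192/153⌉ = 21 risers.
R = 3192 ÷ 21 = 152 mm.
Tread T = 660 − 2 × 152 = 356 mm (≥ 322 mm).
21 risers give 20 treads; going = 20 × 356 = 7120 mm.
Enclosure = 7120 + 1234 + 1387 = 9741 mm.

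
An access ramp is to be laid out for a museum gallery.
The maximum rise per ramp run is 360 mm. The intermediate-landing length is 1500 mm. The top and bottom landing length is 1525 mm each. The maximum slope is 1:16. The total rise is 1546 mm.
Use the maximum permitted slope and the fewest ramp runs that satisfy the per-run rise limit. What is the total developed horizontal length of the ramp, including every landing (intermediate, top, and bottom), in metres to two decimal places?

33.79 m

1546 / 360 = 4.29, so 5 ramp runs are needed. That means 4 intermediate landings.
Horizontal run for 1546 mm of rise at 1:16 is 1546 × 16 = 24736 mm.
Intermediate landings: 4 × 1500 = 6000 mm.
Top and bottom landings: 2 × 1525 = 3050 mm.
Total = 24736 + 6000 + 3050 = 33786 mm.
= 33.79 m.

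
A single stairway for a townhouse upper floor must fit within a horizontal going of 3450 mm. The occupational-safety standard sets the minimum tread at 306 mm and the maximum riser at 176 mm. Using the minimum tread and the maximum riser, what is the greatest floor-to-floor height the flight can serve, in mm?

Treads that fit: ⌊3450 / 306⌋ = 11.
Risers = treads + 1 = 12.
Maximum height = 12 × 176 = 2112 mm.

2112 mm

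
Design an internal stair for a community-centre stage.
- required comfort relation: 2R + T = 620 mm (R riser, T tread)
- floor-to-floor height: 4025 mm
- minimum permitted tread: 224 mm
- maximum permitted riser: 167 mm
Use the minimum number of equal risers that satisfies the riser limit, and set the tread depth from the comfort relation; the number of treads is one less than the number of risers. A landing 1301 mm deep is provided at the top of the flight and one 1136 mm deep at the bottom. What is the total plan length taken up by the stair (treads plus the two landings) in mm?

⌈4025/167⌉ = 25 risers.
Riser R = 4025 / 25 = 161 mm, within the 167 mm limit.
From 2R + T = 620: T = 620 − 322 = 298 mm.
25 risers give 24 treads; going = 24 × 298 = 7152 mm.
Add landings: 7152 + 1301 + 1136 = 9589 mm.

9589 mm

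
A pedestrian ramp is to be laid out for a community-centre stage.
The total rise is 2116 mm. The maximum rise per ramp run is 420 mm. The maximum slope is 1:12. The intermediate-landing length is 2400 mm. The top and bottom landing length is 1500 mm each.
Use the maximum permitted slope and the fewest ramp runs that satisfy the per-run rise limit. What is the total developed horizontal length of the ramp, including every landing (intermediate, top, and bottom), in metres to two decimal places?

⌈2116/420⌉ = 6 ramp runs. That means 5 intermediate landings.
Ramp run (horizontal) at 1:12: 2116 × 12 = 25392 mm.
Intermediate landings: 5 × 2400 = 12000 mm.
Top and bottom landings: 2 × 1500 = 3000 mm.
Total = 25392 + 12000 + 3000 = 40392 mm.
= 40.39 m.

40.39 m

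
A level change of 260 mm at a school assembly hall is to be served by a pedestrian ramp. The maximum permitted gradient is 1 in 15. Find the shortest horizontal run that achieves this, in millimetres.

Run = rise × 15 = 260 × 15 = 3900 mm.

3900 mm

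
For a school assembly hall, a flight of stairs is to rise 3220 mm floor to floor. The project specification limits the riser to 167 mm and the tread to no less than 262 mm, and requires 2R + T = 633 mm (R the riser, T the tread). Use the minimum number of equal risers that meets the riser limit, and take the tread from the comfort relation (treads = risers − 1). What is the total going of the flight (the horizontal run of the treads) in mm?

⌈3220/167⌉ = 20 risers.
Each riser is 3220/20 = 161 mm (≤ 167 mm).
Tread T = 633 − 2 × 161 = 311 mm (≥ 262 mm).
Going = (20 − 1) × 311 = 5909 mm.

5909 mm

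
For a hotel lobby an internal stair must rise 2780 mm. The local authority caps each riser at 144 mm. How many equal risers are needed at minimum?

2780 / 144 = 19.306 → round up to 20 risers.

20 risers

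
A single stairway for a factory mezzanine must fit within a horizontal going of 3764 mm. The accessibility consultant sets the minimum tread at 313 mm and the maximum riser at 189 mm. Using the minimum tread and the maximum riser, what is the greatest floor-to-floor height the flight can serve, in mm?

Treads that fit: ⌊3764 / 313⌋ = 12.
Risers = treads + 1 = 13.
Maximum height = 13 × 189 = 2457 mm.

2457 mm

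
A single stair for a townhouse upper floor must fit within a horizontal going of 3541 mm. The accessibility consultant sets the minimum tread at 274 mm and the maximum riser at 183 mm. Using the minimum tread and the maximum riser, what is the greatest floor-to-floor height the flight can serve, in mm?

3541 / 274 = 12.92, so 12 treads fit.
Risers = treads + 1 = 13.
Maximum height = 13 × 183 = 2379 mm.

2379 mm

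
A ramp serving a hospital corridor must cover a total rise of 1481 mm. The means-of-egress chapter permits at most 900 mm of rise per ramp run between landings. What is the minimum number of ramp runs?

⌈1481/900⌉ = 2 ramp runs.

2 runs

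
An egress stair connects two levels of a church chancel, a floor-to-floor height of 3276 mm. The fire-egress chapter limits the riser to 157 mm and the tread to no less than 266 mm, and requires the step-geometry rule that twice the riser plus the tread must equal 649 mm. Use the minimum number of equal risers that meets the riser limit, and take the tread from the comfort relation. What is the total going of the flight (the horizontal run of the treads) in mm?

⌈3276/157⌉ = 21 risers.
Riser R = 3276 / 21 = 156 mm, within the 157 mm limit.
From 2R + T = 649: T = 649 − 312 = 337 mm.
Going = (21 − 1) × 337 = 6740 mm.

6740 mm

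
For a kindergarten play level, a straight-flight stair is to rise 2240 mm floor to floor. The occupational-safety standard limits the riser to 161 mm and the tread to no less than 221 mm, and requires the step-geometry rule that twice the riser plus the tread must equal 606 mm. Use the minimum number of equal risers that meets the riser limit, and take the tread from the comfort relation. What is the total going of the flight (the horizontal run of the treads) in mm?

⌈2240/161⌉ = 14 risers.
Riser R = 2240 / 14 = 160 mm, within the 161 mm limit.
T = 606 − 2·160 = 286 mm, which satisfies the 221 mm minimum.
14 risers give 13 treads; going = 13 × 286 = 3718 mm.

3718 mm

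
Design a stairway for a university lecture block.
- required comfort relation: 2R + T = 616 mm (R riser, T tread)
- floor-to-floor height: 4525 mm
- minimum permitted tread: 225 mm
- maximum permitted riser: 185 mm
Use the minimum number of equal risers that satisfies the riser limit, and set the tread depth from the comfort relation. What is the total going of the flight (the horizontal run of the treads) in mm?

4525 / 185 = 24.46, so 25 risers are needed.
R = 4525 ÷ 25 = 181 mm.
From 2R + T = 616: T = 616 − 362 = 254 mm.
Going = (25 − 1) × 254 = 6096 mm.

6096 mm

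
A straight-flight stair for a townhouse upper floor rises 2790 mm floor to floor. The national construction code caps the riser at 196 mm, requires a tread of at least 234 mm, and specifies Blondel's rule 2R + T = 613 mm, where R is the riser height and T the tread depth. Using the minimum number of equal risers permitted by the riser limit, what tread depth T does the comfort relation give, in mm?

241 mm

⌈2790/196⌉ = 15 risers.
R = 2790 ÷ 15 = 186 mm.
From 2R + T = 613: T = 613 − 372 = 241 mm.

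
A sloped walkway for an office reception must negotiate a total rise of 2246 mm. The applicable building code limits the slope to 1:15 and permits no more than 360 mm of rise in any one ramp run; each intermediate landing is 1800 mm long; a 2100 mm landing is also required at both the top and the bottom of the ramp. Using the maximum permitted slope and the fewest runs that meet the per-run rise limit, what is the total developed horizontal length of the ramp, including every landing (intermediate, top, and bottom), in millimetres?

2246 / 360 = 6.239 → round up to 7 ramp runs. That means 6 intermediate landings.
Horizontal run for 2246 mm of rise at 1:15 is 2246 × 15 = 33690 mm.
6 intermediate landings contribute 6 × 1800 = 10800 mm.
Top and bottom landings: 2 × 2100 = 4200 mm.
Total = 33690 + 10800 + 4200 = 48690 mm.

48690 mm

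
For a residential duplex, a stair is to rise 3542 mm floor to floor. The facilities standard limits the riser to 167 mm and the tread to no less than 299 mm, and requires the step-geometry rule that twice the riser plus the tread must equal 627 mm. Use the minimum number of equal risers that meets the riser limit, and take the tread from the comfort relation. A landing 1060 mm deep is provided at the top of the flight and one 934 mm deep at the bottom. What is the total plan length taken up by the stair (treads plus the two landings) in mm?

⌈3542/167⌉ = 22 risers.
Riser R = 3542 / 22 = 161 mm, within the 167 mm limit.
T = 627 − 2·161 = 305 mm, which satisfies the 299 mm minimum.
Going = (22 − 1) × 305 = 6405 mm.
Enclosure = 6405 + 1060 + 934 = 8399 mm.

8399 mm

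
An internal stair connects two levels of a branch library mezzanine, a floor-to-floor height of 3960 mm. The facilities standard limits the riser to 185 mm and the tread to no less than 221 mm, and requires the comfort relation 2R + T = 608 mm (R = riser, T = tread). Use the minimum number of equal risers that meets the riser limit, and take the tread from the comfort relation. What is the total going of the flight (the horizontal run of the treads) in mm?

5208 mm

3960 / 185 = 21.41, so 22 risers are needed.
Each riser is 3960/22 = 180 mm (≤ 185 mm).
From 2R + T = 608: T = 608 − 360 = 248 mm.
Going = (22 − 1) × 248 = 5208 mm.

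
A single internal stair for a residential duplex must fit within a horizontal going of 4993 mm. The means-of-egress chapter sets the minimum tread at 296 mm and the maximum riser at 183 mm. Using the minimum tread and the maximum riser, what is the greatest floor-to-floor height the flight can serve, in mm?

4993 / 296 = 16.87, so 16 treads fit.
Risers = treads + 1 = 17.
Maximum height = 17 × 183 = 3111 mm.

3111 mm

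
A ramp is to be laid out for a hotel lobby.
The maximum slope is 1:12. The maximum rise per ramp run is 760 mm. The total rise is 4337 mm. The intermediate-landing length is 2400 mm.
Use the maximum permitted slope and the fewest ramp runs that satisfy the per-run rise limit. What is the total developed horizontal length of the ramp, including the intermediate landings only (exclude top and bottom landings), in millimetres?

64044 mm

At most 760 each: 4337/760 = 5.71, giving 6 ramp runs. That means 5 intermediate landings.
Ramp run (horizontal) at 1:12: 4337 × 12 = 52044 mm.
Intermediate landings: 5 × 2400 = 12000 mm.
Developed length = 52044 + 12000 = 64044 mm.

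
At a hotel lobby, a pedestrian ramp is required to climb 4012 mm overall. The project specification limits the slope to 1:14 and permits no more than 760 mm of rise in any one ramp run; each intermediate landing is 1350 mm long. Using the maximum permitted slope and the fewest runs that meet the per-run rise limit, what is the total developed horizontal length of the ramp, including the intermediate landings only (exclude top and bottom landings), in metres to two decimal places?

4012 / 760 = 5.28, so 6 ramp runs are needed. That means 5 intermediate landings.
Horizontal run for 4012 mm of rise at 1:14 is 4012 × 14 = 56168 mm.
Intermediate landings: 5 × 1350 = 6750 mm.
Developed length = 56168 + 6750 = 62918 mm.
= 62.92 m.

62.92 m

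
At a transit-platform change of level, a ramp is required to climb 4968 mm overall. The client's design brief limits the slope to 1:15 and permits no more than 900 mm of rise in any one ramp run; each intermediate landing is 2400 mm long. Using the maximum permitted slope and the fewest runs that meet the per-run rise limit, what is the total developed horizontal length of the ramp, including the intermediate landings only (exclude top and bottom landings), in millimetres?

At most 900 each: 4968/900 = 5.52, giving 6 ramp runs. That means 5 intermediate landings.
Ramp run (horizontal) at 1:15: 4968 × 15 = 74520 mm.
5 intermediate landings contribute 5 × 2400 = 12000 mm.
Developed length = 74520 + 12000 = 86520 mm.

86520 mm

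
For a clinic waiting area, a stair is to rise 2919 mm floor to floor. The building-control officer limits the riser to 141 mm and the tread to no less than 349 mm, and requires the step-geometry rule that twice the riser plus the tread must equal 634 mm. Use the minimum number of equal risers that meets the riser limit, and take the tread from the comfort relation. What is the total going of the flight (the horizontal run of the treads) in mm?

7120 mm

⌈2919/141⌉ = 21 risers.
Each riser is 2919/21 = 139 mm (≤ 141 mm).
Tread T = 634 − 2 × 139 = 356 mm (≥ 349 mm).
Going = (21 − 1) × 356 = 7120 mm.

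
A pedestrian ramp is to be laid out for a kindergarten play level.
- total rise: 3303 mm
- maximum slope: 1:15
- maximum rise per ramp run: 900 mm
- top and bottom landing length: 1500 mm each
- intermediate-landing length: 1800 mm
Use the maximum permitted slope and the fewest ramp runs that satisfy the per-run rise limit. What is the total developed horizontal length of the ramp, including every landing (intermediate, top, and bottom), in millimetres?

3303 / 900 = 3.670 → round up to 4 ramp runs. That means 3 intermediate landings.
Ramp run (horizontal) at 1:15: 3303 × 15 = 49545 mm.
3 intermediate landings contribute 3 × 1800 = 5400 mm.
Top and bottom landings: 2 × 1500 = 3000 mm.
Total = 49545 + 5400 + 3000 = 57945 mm.

57945 mm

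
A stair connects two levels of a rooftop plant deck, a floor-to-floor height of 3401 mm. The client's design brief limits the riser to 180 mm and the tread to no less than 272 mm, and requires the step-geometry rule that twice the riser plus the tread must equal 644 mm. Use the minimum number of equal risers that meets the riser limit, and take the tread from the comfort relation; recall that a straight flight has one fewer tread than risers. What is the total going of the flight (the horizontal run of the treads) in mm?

5148 mm

⌈3401/180⌉ = 19 risers.
Riser R = 3401 / 19 = 179 mm, within the 180 mm limit.
T = 644 − 2·179 = 286 mm, which satisfies the 272 mm minimum.
19 risers give 18 treads; going = 18 × 286 = 5148 mm.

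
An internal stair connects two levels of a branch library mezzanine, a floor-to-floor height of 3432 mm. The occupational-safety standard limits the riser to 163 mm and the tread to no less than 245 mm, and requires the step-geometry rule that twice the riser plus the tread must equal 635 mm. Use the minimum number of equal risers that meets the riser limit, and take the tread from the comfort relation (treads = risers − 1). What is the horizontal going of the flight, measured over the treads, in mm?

6783 mm

At most 163 each: 3432/163 = 21.06, giving 22 risers.
Each riser is 3432/22 = 156 mm (≤ 163 mm).
From 2R + T = 635: T = 635 − 312 = 323 mm.
Going = (22 − 1) × 323 = 6783 mm.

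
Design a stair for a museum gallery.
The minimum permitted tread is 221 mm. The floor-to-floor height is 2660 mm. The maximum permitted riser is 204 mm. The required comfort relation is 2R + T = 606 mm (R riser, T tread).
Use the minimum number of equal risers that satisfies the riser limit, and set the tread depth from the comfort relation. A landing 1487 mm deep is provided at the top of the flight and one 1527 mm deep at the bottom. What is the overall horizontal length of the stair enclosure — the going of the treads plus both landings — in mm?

⌈2660/204⌉ = 14 risers.
R = 2660 ÷ 14 = 190 mm.
Tread T = 606 − 2 × 190 = 226 mm (≥ 221 mm).
14 risers give 13 treads; going = 13 × 226 = 2938 mm.
Add landings: 2938 + 1487 + 1527 = 5952 mm.

5952 mm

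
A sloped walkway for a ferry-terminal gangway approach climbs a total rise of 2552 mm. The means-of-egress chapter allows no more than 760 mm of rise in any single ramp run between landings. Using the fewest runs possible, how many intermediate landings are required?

3 intermediate landings

⌈2552/760⌉ = 4 ramp runs.
4 runs are separated by 3 intermediate landings.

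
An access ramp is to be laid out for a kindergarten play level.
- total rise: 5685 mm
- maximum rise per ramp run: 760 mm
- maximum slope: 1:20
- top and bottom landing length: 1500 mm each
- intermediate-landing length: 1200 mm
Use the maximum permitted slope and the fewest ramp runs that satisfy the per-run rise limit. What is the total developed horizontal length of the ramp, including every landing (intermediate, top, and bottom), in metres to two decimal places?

125.10 m

⌈5685/760⌉ = 8 ramp runs. That means 7 intermediate landings.
Horizontal run for 5685 mm of rise at 1:20 is 5685 × 20 = 113700 mm.
7 intermediate landings contribute 7 × 1200 = 8400 mm.
Top and bottom landings: 2 × 1500 = 3000 mm.
Total = 113700 + 8400 + 3000 = 125100 mm.
= 125.10 m.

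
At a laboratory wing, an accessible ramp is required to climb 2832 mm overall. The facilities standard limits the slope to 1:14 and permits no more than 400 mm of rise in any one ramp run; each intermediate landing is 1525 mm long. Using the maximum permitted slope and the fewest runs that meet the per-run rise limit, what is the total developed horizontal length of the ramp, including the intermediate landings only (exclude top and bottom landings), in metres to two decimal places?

50.32 m

At most 400 each: 2832/400 = 7.08, giving 8 ramp runs. That means 7 intermediate landings.
Horizontal run for 2832 mm of rise at 1:14 is 2832 × 14 = 39648 mm.
7 intermediate landings contribute 7 × 1525 = 10675 mm.
Total developed length = 39648 + 10675 = 50323 mm.
= 50.32 m.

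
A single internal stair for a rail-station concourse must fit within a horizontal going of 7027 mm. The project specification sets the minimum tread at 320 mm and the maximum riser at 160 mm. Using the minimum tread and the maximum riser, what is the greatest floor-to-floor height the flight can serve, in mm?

Treads that fit: ⌊7027 / 320⌋ = 21.
Risers = treads + 1 = 22.
Maximum height = 22 × 160 = 3520 mm.

3520 mm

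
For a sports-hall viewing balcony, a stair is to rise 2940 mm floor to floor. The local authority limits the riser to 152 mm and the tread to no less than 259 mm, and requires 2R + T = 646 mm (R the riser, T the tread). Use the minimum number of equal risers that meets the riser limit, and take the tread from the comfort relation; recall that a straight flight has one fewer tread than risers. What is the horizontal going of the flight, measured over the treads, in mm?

6688 mm

2940 / 152 = 19.342 → round up to 20 risers.
Riser R = 2940 / 20 = 147 mm, within the 152 mm limit.
Tread T = 646 − 2 × 147 = 352 mm (≥ 259 mm).
Going = (20 − 1) × 352 = 6688 mm.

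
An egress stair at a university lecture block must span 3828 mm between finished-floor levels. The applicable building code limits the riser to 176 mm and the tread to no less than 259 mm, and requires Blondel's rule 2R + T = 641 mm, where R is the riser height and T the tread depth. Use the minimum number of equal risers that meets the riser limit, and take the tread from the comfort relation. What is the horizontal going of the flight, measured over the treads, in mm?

6153 mm

3828 / 176 = 21.750 → round up to 22 risers.
Riser R = 3828 / 22 = 174 mm, within the 176 mm limit.
From 2R + T = 641: T = 641 − 348 = 293 mm.
22 risers give 21 treads; going = 21 × 293 = 6153 mm.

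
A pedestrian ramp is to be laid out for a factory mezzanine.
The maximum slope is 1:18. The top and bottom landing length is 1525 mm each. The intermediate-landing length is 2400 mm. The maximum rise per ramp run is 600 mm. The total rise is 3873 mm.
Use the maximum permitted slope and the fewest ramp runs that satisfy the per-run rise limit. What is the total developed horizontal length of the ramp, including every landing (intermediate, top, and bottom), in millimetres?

3873 / 600 = 6.46, so 7 ramp runs are needed. That means 6 intermediate landings.
Ramp run (horizontal) at 1:18: 3873 × 18 = 69714 mm.
6 intermediate landings contribute 6 × 2400 = 14400 mm.
Top and bottom landings: 2 × 1525 = 3050 mm.
Total = 69714 + 14400 + 3050 = 87164 mm.

87164 mm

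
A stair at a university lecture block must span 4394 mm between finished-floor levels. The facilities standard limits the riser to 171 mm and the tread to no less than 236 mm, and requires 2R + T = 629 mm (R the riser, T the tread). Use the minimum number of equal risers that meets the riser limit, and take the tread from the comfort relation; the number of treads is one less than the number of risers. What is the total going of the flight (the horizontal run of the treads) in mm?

7275 mm

At most 171 each: 4394/171 = 25.70, giving 26 risers.
Each riser is 4394/26 = 169 mm (≤ 171 mm).
Tread T = 629 − 2 × 169 = 291 mm (≥ 236 mm).
Treads = 26 − 1 = 25; going = 25 × 291 = 7275 mm.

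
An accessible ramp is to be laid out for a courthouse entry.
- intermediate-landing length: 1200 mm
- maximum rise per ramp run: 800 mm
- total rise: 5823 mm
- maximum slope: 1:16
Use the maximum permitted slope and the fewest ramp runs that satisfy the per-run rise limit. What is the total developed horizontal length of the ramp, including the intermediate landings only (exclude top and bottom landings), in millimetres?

101568 mm

5823 / 800 = 7.28, so 8 ramp runs are needed. That means 7 intermediate landings.
Horizontal run for 5823 mm of rise at 1:16 is 5823 × 16 = 93168 mm.
7 intermediate landings contribute 7 × 1200 = 8400 mm.
Total developed length = 93168 + 8400 = 101568 mm.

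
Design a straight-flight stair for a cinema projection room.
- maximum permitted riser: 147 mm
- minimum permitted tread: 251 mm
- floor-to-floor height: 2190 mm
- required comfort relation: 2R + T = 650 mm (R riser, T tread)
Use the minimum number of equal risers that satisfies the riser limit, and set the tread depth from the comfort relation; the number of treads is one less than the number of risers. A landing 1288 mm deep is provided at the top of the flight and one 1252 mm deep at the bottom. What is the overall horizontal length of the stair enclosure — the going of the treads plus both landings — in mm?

7552 mm

At most 147 each: 2190/147 = 14.90, giving 15 risers.
R = 2190 ÷ 15 = 146 mm.
From 2R + T = 650: T = 650 − 292 = 358 mm.
15 risers give 14 treads; going = 14 × 358 = 5012 mm.
Add landings: 5012 + 1288 + 1252 = 7552 mm.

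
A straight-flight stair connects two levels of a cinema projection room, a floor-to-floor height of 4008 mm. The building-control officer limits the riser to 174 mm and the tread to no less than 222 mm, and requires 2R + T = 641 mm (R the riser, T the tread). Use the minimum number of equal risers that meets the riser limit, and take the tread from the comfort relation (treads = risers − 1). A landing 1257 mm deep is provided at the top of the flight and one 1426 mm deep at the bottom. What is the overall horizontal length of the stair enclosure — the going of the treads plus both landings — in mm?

9744 mm

⌈4008/174⌉ = 24 risers.
R = 4008 ÷ 24 = 167 mm.
T = 641 − 2·167 = 307 mm, which satisfies the 222 mm minimum.
24 risers give 23 treads; going = 23 × 307 = 7061 mm.
Enclosure = 7061 + 1257 + 1426 = 9744 mm.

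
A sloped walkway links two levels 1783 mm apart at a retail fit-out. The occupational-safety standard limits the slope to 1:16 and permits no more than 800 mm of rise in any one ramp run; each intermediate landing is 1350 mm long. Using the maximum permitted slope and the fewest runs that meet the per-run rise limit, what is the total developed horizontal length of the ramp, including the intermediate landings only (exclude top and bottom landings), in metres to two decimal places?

31.23 m

At most 800 each: 1783/800 = 2.23, giving 3 ramp runs. That means 2 intermediate landings.
Horizontal run for 1783 mm of rise at 1:16 is 1783 × 16 = 28528 mm.
2 intermediate landings contribute 2 × 1350 = 2700 mm.
Developed length = 28528 + 2700 = 31228 mm.
= 31.23 m.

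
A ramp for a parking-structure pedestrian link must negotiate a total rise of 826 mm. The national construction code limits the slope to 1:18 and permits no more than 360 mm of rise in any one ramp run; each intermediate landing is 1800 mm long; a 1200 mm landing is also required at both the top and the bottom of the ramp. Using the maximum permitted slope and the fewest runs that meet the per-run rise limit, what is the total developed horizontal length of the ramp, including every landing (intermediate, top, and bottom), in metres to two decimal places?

20.87 m

⌈826/360⌉ = 3 ramp runs. That means 2 intermediate landings.
Horizontal run for 826 mm of rise at 1:18 is 826 × 18 = 14868 mm.
Intermediate landings: 2 × 1800 = 3600 mm.
Top and bottom landings: 2 × 1200 = 2400 mm.
Total = 14868 + 3600 + 2400 = 20868 mm.
= 20.87 m.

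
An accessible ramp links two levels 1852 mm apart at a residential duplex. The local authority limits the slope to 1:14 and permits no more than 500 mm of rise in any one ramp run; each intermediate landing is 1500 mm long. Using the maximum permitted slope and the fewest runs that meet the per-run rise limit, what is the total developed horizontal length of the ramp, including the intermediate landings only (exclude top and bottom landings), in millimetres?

At most 500 each: 1852/500 = 3.70, giving 4 ramp runs. That means 3 intermediate landings.
Horizontal run for 1852 mm of rise at 1:14 is 1852 × 14 = 25928 mm.
Intermediate landings: 3 × 1500 = 4500 mm.
Total developed length = 25928 + 4500 = 30428 mm.

30428 mm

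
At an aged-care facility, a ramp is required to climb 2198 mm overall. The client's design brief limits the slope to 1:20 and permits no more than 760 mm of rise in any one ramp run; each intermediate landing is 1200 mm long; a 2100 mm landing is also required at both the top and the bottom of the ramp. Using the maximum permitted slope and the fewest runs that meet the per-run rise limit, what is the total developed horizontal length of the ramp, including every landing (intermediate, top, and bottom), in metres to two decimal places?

50.56 m

At most 760 each: 2198/760 = 2.89, giving 3 ramp runs. That means 2 intermediate landings.
Horizontal run for 2198 mm of rise at 1:20 is 2198 × 20 = 43960 mm.
Intermediate landings: 2 × 1200 = 2400 mm.
Top and bottom landings: 2 × 2100 = 4200 mm.
Total = 43960 + 2400 + 4200 = 50560 mm.
= 50.56 m.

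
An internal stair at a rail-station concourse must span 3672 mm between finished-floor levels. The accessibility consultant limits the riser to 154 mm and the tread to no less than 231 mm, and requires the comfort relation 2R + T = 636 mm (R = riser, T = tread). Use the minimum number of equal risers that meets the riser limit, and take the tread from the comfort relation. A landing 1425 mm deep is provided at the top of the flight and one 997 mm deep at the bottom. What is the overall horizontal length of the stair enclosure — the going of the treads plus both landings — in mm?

⌈3672/154⌉ = 24 risers.
Riser R = 3672 / 24 = 153 mm, within the 154 mm limit.
T = 636 − 2·153 = 330 mm, which satisfies the 231 mm minimum.
24 risers give 23 treads; going = 23 × 330 = 7590 mm.
Enclosure = 7590 + 1425 + 997 = 10012 mm.

10012 mm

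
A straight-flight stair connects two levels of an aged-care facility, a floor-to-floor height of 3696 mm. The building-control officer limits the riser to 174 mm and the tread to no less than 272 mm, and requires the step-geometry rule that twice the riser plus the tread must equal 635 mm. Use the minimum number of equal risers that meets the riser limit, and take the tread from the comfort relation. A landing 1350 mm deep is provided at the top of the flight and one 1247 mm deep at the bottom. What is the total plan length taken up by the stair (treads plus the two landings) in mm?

3696 / 174 = 21.24, so 22 risers are needed.
R = 3696 ÷ 22 = 168 mm.
Tread T = 635 − 2 × 168 = 299 mm (≥ 272 mm).
Treads = 22 − 1 = 21; going = 21 × 299 = 6279 mm.
Enclosure = 6279 + 1350 + 1247 = 8876 mm.

8876 mm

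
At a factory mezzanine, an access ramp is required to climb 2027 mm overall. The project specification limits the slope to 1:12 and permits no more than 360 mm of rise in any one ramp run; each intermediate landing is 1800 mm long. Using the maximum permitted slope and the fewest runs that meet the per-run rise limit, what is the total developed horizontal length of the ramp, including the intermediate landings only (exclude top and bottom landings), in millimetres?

2027 / 360 = 5.631 → round up to 6 ramp runs. That means 5 intermediate landings.
Ramp run (horizontal) at 1:12: 2027 × 12 = 24324 mm.
5 intermediate landings contribute 5 × 1800 = 9000 mm.
Developed length = 24324 + 9000 = 33324 mm.

33324 mm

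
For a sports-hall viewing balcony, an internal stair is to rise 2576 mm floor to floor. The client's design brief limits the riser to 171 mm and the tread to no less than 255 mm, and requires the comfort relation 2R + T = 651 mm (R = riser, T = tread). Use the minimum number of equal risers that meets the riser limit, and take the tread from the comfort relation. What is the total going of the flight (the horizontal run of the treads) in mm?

At most 171 each: 2576/171 = 15.06, giving 16 risers.
Each riser is 2576/16 = 161 mm (≤ 171 mm).
T = 651 − 2·161 = 329 mm, which satisfies the 255 mm minimum.
Going = (16 − 1) × 329 = 4935 mm.

4935 mm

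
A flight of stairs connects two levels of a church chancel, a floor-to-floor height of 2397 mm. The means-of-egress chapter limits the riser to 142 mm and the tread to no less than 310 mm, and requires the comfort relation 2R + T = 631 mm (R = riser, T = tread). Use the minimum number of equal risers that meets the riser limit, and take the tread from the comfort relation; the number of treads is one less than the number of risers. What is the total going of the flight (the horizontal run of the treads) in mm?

5584 mm

2397 / 142 = 16.88, so 17 risers are needed.
Each riser is 2397/17 = 141 mm (≤ 142 mm).
Tread T = 631 − 2 × 141 = 349 mm (≥ 310 mm).
Treads = 17 − 1 = 16; going = 16 × 349 = 5584 mm.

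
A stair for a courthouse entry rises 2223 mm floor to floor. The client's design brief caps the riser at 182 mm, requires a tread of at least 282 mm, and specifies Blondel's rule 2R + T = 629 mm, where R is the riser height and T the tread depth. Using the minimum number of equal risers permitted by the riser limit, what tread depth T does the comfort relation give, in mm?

287 mm

⌈2223/182⌉ = 13 risers.
Each riser is 2223/13 = 171 mm (≤ 182 mm).
Tread T = 629 − 2 × 171 = 287 mm (≥ 282 mm).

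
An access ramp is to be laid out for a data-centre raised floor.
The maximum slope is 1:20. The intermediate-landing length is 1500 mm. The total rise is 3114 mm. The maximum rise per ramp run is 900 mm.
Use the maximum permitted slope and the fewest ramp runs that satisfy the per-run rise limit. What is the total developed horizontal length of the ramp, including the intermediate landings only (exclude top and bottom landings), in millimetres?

66780 mm

3114 / 900 = 3.46, so 4 ramp runs are needed. That means 3 intermediate landings.
Ramp run (horizontal) at 1:20: 3114 × 20 = 62280 mm.
Intermediate landings: 3 × 1500 = 4500 mm.
Total developed length = 62280 + 4500 = 66780 mm.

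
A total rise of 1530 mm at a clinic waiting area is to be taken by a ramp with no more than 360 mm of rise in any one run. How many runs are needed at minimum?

5 runs

⌈1530/360⌉ = 5 ramp runs.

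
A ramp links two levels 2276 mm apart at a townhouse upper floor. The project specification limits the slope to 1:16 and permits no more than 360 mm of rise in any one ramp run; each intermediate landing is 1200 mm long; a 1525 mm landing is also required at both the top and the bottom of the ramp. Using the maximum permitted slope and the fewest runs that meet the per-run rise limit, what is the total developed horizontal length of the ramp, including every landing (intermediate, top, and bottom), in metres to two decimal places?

At most 360 each: 2276/360 = 6.32, giving 7 ramp runs. That means 6 intermediate landings.
Ramp run (horizontal) at 1:16: 2276 × 16 = 36416 mm.
6 intermediate landings contribute 6 × 1200 = 7200 mm.
Top and bottom landings: 2 × 1525 = 3050 mm.
Total = 36416 + 7200 + 3050 = 46666 mm.
= 46.67 m.

46.67 m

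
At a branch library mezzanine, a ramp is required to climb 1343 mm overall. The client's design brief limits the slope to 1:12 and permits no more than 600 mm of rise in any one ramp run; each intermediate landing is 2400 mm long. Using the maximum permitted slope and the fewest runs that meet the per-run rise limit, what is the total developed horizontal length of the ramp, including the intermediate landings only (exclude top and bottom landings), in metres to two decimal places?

1343 / 600 = 2.238 → round up to 3 ramp runs. That means 2 intermediate landings.
Horizontal run for 1343 mm of rise at 1:12 is 1343 × 12 = 16116 mm.
Intermediate landings: 2 × 2400 = 4800 mm.
Total developed length = 16116 + 4800 = 20916 mm.
= 20.92 m.

20.92 m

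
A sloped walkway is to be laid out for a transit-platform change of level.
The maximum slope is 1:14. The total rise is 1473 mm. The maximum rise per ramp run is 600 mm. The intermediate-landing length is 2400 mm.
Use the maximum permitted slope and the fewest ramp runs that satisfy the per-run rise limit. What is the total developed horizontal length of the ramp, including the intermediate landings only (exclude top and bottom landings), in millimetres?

⌈1473/600⌉ = 3 ramp runs. That means 2 intermediate landings.
Ramp run (horizontal) at 1:14: 1473 × 14 = 20622 mm.
2 intermediate landings contribute 2 × 2400 = 4800 mm.
Developed length = 20622 + 4800 = 25422 mm.

25422 mm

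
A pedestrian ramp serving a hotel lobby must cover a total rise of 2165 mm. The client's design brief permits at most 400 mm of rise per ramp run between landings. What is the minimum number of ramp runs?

2165 / 400 = 5.412 → round up to 6 ramp runs.

6 runs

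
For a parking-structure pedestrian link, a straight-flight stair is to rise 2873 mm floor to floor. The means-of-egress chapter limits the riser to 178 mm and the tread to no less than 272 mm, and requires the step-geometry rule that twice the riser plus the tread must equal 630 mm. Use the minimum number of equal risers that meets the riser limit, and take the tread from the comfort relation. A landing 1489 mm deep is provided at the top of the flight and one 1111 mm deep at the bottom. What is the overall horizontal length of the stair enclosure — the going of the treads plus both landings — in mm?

7272 mm

⌈2873/178⌉ = 17 risers.
Riser R = 2873 / 17 = 169 mm, within the 178 mm limit.
From 2R + T = 630: T = 630 − 338 = 292 mm.
17 risers give 16 treads; going = 16 × 292 = 4672 mm.
Enclosure = 4672 + 1489 + 1111 = 7272 mm.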